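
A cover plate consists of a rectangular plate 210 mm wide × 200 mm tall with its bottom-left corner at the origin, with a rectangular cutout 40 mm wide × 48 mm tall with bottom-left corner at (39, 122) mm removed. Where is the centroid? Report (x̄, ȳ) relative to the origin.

Part | A | x̄ᵢ | ȳᵢ | A·x̄ᵢ | A·ȳᵢ
plate | 42000.00 | 105.00 | 100.00 | 4410000.00 | 4200000.00
hole | -1920.00 | 59.00 | 146.00 | -113280.00 | -280320.00
Σ | 40080.00 |  |  | 4296720.00 | 3919680.00
x̄ = 4296720.00 / 40080.00 = 107.20 mm
ȳ = 3919680.00 / 40080.00 = 97.80 mm

x̄ = 107.20 mm, ȳ = 97.80 mm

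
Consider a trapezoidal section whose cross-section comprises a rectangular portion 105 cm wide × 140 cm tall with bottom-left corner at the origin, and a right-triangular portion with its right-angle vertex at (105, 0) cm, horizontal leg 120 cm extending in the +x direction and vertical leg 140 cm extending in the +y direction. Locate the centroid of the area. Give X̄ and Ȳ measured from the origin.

X̄ = 86.14 cm, Ȳ = 61.52 cm

Part | A | x̄ᵢ | ȳᵢ | A·x̄ᵢ | A·ȳᵢ
rectangular portion | 14700.00 | 52.50 | 70.00 | 771750.00 | 1029000.00
triangular portion | 8400.00 | 145.00 | 46.67 | 1218000.00 | 392000.00
Σ | 23100.00 |  |  | 1989750.00 | 1421000.00
X̄ = 1989750.00 / 23100.00 = 86.14 cm
Ȳ = 1421000.00 / 23100.00 = 61.52 cm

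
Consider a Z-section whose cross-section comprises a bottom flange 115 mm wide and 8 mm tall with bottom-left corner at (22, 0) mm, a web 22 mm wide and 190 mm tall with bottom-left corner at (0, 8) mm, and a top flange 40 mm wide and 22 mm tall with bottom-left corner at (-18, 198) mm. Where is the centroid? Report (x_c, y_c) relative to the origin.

x_c = 20.21 mm, y_c = 103.37 mm

bottom flange: A = 115 × 8 = 920.00, centroid at (79.50, 4.00).
web: A = 22 × 190 = 4180.00, centroid at (11.00, 103.00).
top flange: A = 40 × 22 = 880.00, centroid at (2.00, 209.00).
ΣA = 5980.00 mm², ΣAx_c = 120880.00 mm³, ΣAy_c = 618140.00 mm³.
x_c = 120880.00/5980.00 = 20.21 mm; y_c = 618140.00/5980.00 = 103.37 mm.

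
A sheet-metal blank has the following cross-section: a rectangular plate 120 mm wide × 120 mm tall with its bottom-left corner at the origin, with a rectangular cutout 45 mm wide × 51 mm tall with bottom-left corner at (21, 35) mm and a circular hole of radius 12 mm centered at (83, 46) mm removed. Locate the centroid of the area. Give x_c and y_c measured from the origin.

x_c = 62.36 mm, y_c = 60.45 mm

Part | A | x̄ᵢ | ȳᵢ | A·x̄ᵢ | A·ȳᵢ
plate | 14400.00 | 60.00 | 60.00 | 864000.00 | 864000.00
hole 1 | -2295.00 | 43.50 | 60.50 | -99832.50 | -138847.50
hole 2 | -452.39 | 83.00 | 46.00 | -37548.32 | -20809.91
Σ | 11652.61 |  |  | 726619.18 | 704342.59
x_c = 726619.18 / 11652.61 = 62.36 mm
y_c = 704342.59 / 11652.61 = 60.45 mm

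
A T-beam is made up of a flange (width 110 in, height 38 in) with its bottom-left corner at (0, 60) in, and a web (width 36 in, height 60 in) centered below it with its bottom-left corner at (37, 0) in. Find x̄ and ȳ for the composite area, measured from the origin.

web: A = 36 × 60 = 2160.00, centroid at (55.00, 30.00).
flange: A = 110 × 38 = 4180.00, centroid at (55.00, 79.00).
ΣA = 6340.00 in²
ΣAx̄ = (2160.00)(55.00) + (4180.00)(55.00) = 348700.00 in³
ΣAȳ = (2160.00)(30.00) + (4180.00)(79.00) = 395020.00 in³
x̄ = 348700.00 / 6340.00 = 55.00 in
ȳ = 395020.00 / 6340.00 = 62.31 in

x̄ = 55.00 in, ȳ = 62.31 in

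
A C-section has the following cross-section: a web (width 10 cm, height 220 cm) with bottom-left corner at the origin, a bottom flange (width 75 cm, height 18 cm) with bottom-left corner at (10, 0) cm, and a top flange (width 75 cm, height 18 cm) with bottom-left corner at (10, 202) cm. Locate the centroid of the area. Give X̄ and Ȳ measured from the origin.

X̄ = 28.42 cm, Ȳ = 110.00 cm

web: A = 10 × 220 = 2200.00, centroid at (5.00, 110.00).
bottom flange: A = 75 × 18 = 1350.00, centroid at (47.50, 9.00).
top flange: A = 75 × 18 = 1350.00, centroid at (47.50, 211.00).
ΣA = 4900.00 cm²
ΣAX̄ = (2200.00)(5.00) + (1350.00)(47.50) + (1350.00)(47.50) = 139250.00 cm³
ΣAȲ = (2200.00)(110.00) + (1350.00)(9.00) + (1350.00)(211.00) = 539000.00 cm³
X̄ = 139250.00 / 4900.00 = 28.42 cm
Ȳ = 539000.00 / 4900.00 = 110.00 cm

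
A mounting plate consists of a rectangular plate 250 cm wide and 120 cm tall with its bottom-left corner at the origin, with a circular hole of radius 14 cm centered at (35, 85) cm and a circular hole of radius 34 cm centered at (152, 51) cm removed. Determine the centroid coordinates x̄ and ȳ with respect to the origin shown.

x̄ = 123.34 cm, ȳ = 60.67 cm

plate: A = 250 × 120 = 30000.00, centroid at (125.00, 60.00).
hole 1: A = −π·14² = -615.75, centroid at (35.00, 85.00).
hole 2: A = −π·34² = -3631.68, centroid at (152.00, 51.00).
ΣA = 25752.57 cm², ΣAx̄ = 3176433.15 cm³, ΣAȳ = 1562445.33 cm³.
x̄ = 3176433.15/25752.57 = 123.34 cm; ȳ = 1562445.33/25752.57 = 60.67 cm.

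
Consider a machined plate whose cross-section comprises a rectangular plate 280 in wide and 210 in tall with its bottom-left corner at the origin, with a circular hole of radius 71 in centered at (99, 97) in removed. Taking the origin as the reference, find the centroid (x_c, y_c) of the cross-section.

Part | A | x̄ᵢ | ȳᵢ | A·x̄ᵢ | A·ȳᵢ
plate | 58800.00 | 140.00 | 105.00 | 8232000.00 | 6174000.00
hole | -15836.77 | 99.00 | 97.00 | -1567840.09 | -1536166.55
Σ | 42963.23 |  |  | 6664159.91 | 4637833.45
x_c = 6664159.91 / 42963.23 = 155.11 in
y_c = 4637833.45 / 42963.23 = 107.95 in

x_c = 155.11 in, y_c = 107.95 in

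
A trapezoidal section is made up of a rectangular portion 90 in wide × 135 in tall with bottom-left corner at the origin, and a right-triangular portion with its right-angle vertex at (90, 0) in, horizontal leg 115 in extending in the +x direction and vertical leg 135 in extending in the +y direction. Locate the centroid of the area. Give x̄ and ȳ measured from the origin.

x̄ = 77.49 in, ȳ = 58.73 in

rectangular portion: A = 90 × 135 = 12150.00, centroid at (45.00, 67.50).
triangular portion: A = ½·115·135 = 7762.50, centroid at (128.33, 45.00).
ΣA = 19912.50 in², ΣAx̄ = 1542937.50 in³, ΣAȳ = 1169437.50 in³.
x̄ = 1542937.50/19912.50 = 77.49 in; ȳ = 1169437.50/19912.50 = 58.73 in.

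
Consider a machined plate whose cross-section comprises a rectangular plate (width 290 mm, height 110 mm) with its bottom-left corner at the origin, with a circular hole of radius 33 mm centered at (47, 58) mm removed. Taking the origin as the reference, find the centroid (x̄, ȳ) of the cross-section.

plate: A = 290 × 110 = 31900.00, centroid at (145.00, 55.00).
hole: A = −π·33² = -3421.19, centroid at (47.00, 58.00).
ΣA = 28478.81 mm²
ΣAx̄ = (31900.00)(145.00) + (-3421.19)(47.00) = 4464703.86 mm³
ΣAȳ = (31900.00)(55.00) + (-3421.19)(58.00) = 1556070.72 mm³
x̄ = 4464703.86 / 28478.81 = 156.77 mm
ȳ = 1556070.72 / 28478.81 = 54.64 mm

x̄ = 156.77 mm, ȳ = 54.64 mm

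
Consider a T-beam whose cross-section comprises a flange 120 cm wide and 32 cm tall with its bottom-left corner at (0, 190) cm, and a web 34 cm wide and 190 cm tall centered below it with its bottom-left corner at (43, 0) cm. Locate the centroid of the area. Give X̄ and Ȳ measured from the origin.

web: A = 34 × 190 = 6460.00, centroid at (60.00, 95.00).
flange: A = 120 × 32 = 3840.00, centroid at (60.00, 206.00).
ΣA = 10300.00 cm², ΣAX̄ = 618000.00 cm³, ΣAȲ = 1404740.00 cm³.
X̄ = 618000.00/10300.00 = 60.00 cm; Ȳ = 1404740.00/10300.00 = 136.38 cm.

X̄ = 60.00 cm, Ȳ = 136.38 cm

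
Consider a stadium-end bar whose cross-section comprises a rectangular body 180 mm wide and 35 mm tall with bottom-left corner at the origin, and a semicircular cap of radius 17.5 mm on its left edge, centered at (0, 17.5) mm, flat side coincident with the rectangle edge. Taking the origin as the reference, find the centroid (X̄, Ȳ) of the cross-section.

rectangular body: A = 180 × 35 = 6300.00, centroid at (90.00, 17.50).
semicircular end: A = ½π·17.5² = 481.06, centroid at (-7.43, 17.50).
ΣA = 6781.06 mm²
ΣAX̄ = (6300.00)(90.00) + (481.06)(-7.43) = 563427.08 mm³
ΣAȲ = (6300.00)(17.50) + (481.06)(17.50) = 118668.49 mm³
X̄ = 563427.08 / 6781.06 = 83.09 mm
Ȳ = 118668.49 / 6781.06 = 17.50 mm

X̄ = 83.09 mm, Ȳ = 17.50 mm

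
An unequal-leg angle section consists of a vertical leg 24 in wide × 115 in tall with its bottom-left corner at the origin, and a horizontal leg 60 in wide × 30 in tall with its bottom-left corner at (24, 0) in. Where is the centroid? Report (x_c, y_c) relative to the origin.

vertical leg: A = 24 × 115 = 2760.00, centroid at (12.00, 57.50).
horizontal leg: A = 60 × 30 = 1800.00, centroid at (54.00, 15.00).
ΣA = 4560.00 in², ΣAx_c = 130320.00 in³, ΣAy_c = 185700.00 in³.
x_c = 130320.00/4560.00 = 28.58 in; y_c = 185700.00/4560.00 = 40.72 in.

x_c = 28.58 in, y_c = 40.72 in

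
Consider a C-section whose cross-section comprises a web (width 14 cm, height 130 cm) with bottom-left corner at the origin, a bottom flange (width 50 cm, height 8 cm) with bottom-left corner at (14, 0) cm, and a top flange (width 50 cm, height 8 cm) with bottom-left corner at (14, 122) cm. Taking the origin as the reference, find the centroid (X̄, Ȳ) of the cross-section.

X̄ = 16.77 cm, Ȳ = 65.00 cm

web: A = 14 × 130 = 1820.00, centroid at (7.00, 65.00).
bottom flange: A = 50 × 8 = 400.00, centroid at (39.00, 4.00).
top flange: A = 50 × 8 = 400.00, centroid at (39.00, 126.00).
ΣA = 2620.00 cm²
ΣAX̄ = (1820.00)(7.00) + (400.00)(39.00) + (400.00)(39.00) = 43940.00 cm³
ΣAȲ = (1820.00)(65.00) + (400.00)(4.00) + (400.00)(126.00) = 170300.00 cm³
X̄ = 43940.00 / 2620.00 = 16.77 cm
Ȳ = 170300.00 / 2620.00 = 65.00 cm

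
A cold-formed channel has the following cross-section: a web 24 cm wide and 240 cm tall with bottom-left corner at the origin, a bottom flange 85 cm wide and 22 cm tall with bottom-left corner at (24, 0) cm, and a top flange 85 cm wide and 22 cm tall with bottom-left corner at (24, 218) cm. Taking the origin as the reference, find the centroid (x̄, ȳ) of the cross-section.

web: A = 24 × 240 = 5760.00, centroid at (12.00, 120.00).
bottom flange: A = 85 × 22 = 1870.00, centroid at (66.50, 11.00).
top flange: A = 85 × 22 = 1870.00, centroid at (66.50, 229.00).
ΣA = 9500.00 cm², ΣAx̄ = 317830.00 cm³, ΣAȳ = 1140000.00 cm³.
x̄ = 317830.00/9500.00 = 33.46 cm; ȳ = 1140000.00/9500.00 = 120.00 cm.

x̄ = 33.46 cm, ȳ = 120.00 cm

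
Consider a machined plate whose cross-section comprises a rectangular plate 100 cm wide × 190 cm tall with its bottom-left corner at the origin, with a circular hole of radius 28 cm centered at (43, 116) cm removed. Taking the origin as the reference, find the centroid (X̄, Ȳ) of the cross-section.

X̄ = 51.04 cm, Ȳ = 91.87 cm

plate: A = 100 × 190 = 19000.00, centroid at (50.00, 95.00).
hole: A = −π·28² = -2463.01, centroid at (43.00, 116.00).
ΣA = 16536.99 cm²
ΣAX̄ = (19000.00)(50.00) + (-2463.01)(43.00) = 844090.63 cm³
ΣAȲ = (19000.00)(95.00) + (-2463.01)(116.00) = 1519291.00 cm³
X̄ = 844090.63 / 16536.99 = 51.04 cm
Ȳ = 1519291.00 / 16536.99 = 91.87 cm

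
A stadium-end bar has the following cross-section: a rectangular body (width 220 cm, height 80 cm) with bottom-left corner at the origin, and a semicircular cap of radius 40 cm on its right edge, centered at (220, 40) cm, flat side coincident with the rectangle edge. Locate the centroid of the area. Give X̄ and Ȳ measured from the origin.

Part | A | x̄ᵢ | ȳᵢ | A·x̄ᵢ | A·ȳᵢ
rectangular body | 17600.00 | 110.00 | 40.00 | 1936000.00 | 704000.00
semicircular end | 2513.27 | 236.98 | 40.00 | 595586.97 | 100530.96
Σ | 20113.27 |  |  | 2531586.97 | 804530.96
X̄ = 2531586.97 / 20113.27 = 125.87 cm
Ȳ = 804530.96 / 20113.27 = 40.00 cm

X̄ = 125.87 cm, Ȳ = 40.00 cm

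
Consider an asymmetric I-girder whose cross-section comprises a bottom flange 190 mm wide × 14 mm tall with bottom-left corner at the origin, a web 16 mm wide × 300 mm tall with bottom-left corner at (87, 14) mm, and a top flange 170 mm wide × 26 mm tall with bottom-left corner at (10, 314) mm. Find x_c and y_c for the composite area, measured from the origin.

x_c = 95.00 mm, y_c = 189.49 mm

bottom flange: A = 190 × 14 = 2660.00, centroid at (95.00, 7.00).
web: A = 16 × 300 = 4800.00, centroid at (95.00, 164.00).
top flange: A = 170 × 26 = 4420.00, centroid at (95.00, 327.00).
ΣA = 11880.00 mm², ΣAx_c = 1128600.00 mm³, ΣAy_c = 2251160.00 mm³.
x_c = 1128600.00/11880.00 = 95.00 mm; y_c = 2251160.00/11880.00 = 189.49 mm.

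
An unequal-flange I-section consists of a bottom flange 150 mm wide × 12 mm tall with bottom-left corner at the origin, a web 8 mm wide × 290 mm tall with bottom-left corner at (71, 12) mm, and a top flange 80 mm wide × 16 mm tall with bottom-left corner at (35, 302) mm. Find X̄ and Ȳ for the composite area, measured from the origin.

bottom flange: A = 150 × 12 = 1800.00, centroid at (75.00, 6.00).
web: A = 8 × 290 = 2320.00, centroid at (75.00, 157.00).
top flange: A = 80 × 16 = 1280.00, centroid at (75.00, 310.00).
ΣA = 5400.00 mm², ΣAX̄ = 405000.00 mm³, ΣAȲ = 771840.00 mm³.
X̄ = 405000.00/5400.00 = 75.00 mm; Ȳ = 771840.00/5400.00 = 142.93 mm.

X̄ = 75.00 mm, Ȳ = 142.93 mm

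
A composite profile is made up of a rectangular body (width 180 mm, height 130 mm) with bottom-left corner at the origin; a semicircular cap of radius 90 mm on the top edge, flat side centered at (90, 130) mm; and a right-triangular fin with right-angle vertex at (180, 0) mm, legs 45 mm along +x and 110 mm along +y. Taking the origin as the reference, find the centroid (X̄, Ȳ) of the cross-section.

rectangular body: A = 180 × 130 = 23400.00, centroid at (90.00, 65.00).
semicircular top: A = ½π·90² = 12723.45, centroid at (90.00, 168.20).
triangular fin: A = ½·45·110 = 2475.00, centroid at (195.00, 36.67).
ΣA = 38598.45 mm²
ΣAX̄ = (23400.00)(90.00) + (12723.45)(90.00) + (2475.00)(195.00) = 3733735.52 mm³
ΣAȲ = (23400.00)(65.00) + (12723.45)(168.20) + (2475.00)(36.67) = 3751798.53 mm³
X̄ = 3733735.52 / 38598.45 = 96.73 mm
Ȳ = 3751798.53 / 38598.45 = 97.20 mm

X̄ = 96.73 mm, Ȳ = 97.20 mm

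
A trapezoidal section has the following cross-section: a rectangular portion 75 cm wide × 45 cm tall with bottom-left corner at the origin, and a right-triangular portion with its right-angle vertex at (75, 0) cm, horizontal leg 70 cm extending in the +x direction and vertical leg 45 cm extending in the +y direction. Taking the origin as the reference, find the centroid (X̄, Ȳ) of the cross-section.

Part | A | x̄ᵢ | ȳᵢ | A·x̄ᵢ | A·ȳᵢ
rectangular portion | 3375.00 | 37.50 | 22.50 | 126562.50 | 75937.50
triangular portion | 1575.00 | 98.33 | 15.00 | 154875.00 | 23625.00
Σ | 4950.00 |  |  | 281437.50 | 99562.50
X̄ = 281437.50 / 4950.00 = 56.86 cm
Ȳ = 99562.50 / 4950.00 = 20.11 cm

X̄ = 56.86 cm, Ȳ = 20.11 cm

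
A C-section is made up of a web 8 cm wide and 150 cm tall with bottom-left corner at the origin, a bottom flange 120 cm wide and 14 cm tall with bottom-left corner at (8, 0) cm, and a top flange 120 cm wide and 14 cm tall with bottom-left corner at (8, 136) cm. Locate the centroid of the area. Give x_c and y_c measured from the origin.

web: A = 8 × 150 = 1200.00, centroid at (4.00, 75.00).
bottom flange: A = 120 × 14 = 1680.00, centroid at (68.00, 7.00).
top flange: A = 120 × 14 = 1680.00, centroid at (68.00, 143.00).
ΣA = 4560.00 cm²
ΣAx_c = (1200.00)(4.00) + (1680.00)(68.00) + (1680.00)(68.00) = 233280.00 cm³
ΣAy_c = (1200.00)(75.00) + (1680.00)(7.00) + (1680.00)(143.00) = 342000.00 cm³
x_c = 233280.00 / 4560.00 = 51.16 cm
y_c = 342000.00 / 4560.00 = 75.00 cm

x_c = 51.16 cm, y_c = 75.00 cm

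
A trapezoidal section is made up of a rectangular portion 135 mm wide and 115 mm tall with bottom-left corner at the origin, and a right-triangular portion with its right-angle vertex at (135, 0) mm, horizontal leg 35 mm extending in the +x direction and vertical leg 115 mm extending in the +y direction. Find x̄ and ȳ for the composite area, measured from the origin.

Part | A | x̄ᵢ | ȳᵢ | A·x̄ᵢ | A·ȳᵢ
rectangular portion | 15525.00 | 67.50 | 57.50 | 1047937.50 | 892687.50
triangular portion | 2012.50 | 146.67 | 38.33 | 295166.67 | 77145.83
Σ | 17537.50 |  |  | 1343104.17 | 969833.33
x̄ = 1343104.17 / 17537.50 = 76.58 mm
ȳ = 969833.33 / 17537.50 = 55.30 mm

x̄ = 76.58 mm, ȳ = 55.30 mm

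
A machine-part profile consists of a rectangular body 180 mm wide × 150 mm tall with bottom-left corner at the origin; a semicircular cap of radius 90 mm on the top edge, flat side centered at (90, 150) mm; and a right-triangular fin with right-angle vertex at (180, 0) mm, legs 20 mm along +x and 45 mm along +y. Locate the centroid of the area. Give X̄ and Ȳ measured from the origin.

rectangular body: A = 180 × 150 = 27000.00, centroid at (90.00, 75.00).
semicircular top: A = ½π·90² = 12723.45, centroid at (90.00, 188.20).
triangular fin: A = ½·20·45 = 450.00, centroid at (186.67, 15.00).
ΣA = 40173.45 mm²
ΣAX̄ = (27000.00)(90.00) + (12723.45)(90.00) + (450.00)(186.67) = 3659110.52 mm³
ΣAȲ = (27000.00)(75.00) + (12723.45)(188.20) + (450.00)(15.00) = 4426267.54 mm³
X̄ = 3659110.52 / 40173.45 = 91.08 mm
Ȳ = 4426267.54 / 40173.45 = 110.18 mm

X̄ = 91.08 mm, Ȳ = 110.18 mm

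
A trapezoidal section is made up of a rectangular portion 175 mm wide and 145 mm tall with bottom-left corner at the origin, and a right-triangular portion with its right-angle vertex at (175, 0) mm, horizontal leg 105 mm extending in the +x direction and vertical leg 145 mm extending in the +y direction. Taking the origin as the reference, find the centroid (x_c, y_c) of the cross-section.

rectangular portion: A = 175 × 145 = 25375.00, centroid at (87.50, 72.50).
triangular portion: A = ½·105·145 = 7612.50, centroid at (210.00, 48.33).
ΣA = 32987.50 mm²
ΣAx_c = (25375.00)(87.50) + (7612.50)(210.00) = 3818937.50 mm³
ΣAy_c = (25375.00)(72.50) + (7612.50)(48.33) = 2207625.00 mm³
x_c = 3818937.50 / 32987.50 = 115.77 mm
y_c = 2207625.00 / 32987.50 = 66.92 mm

x_c = 115.77 mm, y_c = 66.92 mm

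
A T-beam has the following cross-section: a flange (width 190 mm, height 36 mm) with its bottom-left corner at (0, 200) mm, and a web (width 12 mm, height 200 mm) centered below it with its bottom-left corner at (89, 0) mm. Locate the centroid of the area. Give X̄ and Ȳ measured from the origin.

web: A = 12 × 200 = 2400.00, centroid at (95.00, 100.00).
flange: A = 190 × 36 = 6840.00, centroid at (95.00, 218.00).
ΣA = 9240.00 mm², ΣAX̄ = 877800.00 mm³, ΣAȲ = 1731120.00 mm³.
X̄ = 877800.00/9240.00 = 95.00 mm; Ȳ = 1731120.00/9240.00 = 187.35 mm.

X̄ = 95.00 mm, Ȳ = 187.35 mm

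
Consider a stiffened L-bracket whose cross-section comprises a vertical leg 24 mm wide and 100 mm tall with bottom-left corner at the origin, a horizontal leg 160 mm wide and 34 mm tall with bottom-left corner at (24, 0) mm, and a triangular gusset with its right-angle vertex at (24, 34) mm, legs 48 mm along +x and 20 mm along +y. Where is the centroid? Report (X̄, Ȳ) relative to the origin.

X̄ = 73.77 mm, Ȳ = 27.88 mm

vertical leg: A = 24 × 100 = 2400.00, centroid at (12.00, 50.00).
horizontal leg: A = 160 × 34 = 5440.00, centroid at (104.00, 17.00).
gusset: A = ½·48·20 = 480.00, centroid at (40.00, 40.67).
ΣA = 8320.00 mm²
ΣAX̄ = (2400.00)(12.00) + (5440.00)(104.00) + (480.00)(40.00) = 613760.00 mm³
ΣAȲ = (2400.00)(50.00) + (5440.00)(17.00) + (480.00)(40.67) = 232000.00 mm³
X̄ = 613760.00 / 8320.00 = 73.77 mm
Ȳ = 232000.00 / 8320.00 = 27.88 mm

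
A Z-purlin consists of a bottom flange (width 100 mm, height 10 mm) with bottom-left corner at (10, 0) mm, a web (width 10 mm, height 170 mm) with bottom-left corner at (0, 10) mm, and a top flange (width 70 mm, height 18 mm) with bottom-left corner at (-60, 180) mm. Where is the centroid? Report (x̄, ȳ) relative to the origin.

x̄ = 9.34 mm, ȳ = 102.18 mm

bottom flange: A = 100 × 10 = 1000.00, centroid at (60.00, 5.00).
web: A = 10 × 170 = 1700.00, centroid at (5.00, 95.00).
top flange: A = 70 × 18 = 1260.00, centroid at (-25.00, 189.00).
ΣA = 3960.00 mm²
ΣAx̄ = (1000.00)(60.00) + (1700.00)(5.00) + (1260.00)(-25.00) = 37000.00 mm³
ΣAȳ = (1000.00)(5.00) + (1700.00)(95.00) + (1260.00)(189.00) = 404640.00 mm³
x̄ = 37000.00 / 3960.00 = 9.34 mm
ȳ = 404640.00 / 3960.00 = 102.18 mm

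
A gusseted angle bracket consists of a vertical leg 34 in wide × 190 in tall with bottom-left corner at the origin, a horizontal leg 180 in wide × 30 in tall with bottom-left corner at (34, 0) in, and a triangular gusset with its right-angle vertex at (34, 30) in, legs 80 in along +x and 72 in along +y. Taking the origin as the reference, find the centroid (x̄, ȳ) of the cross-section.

x̄ = 64.73 in, ȳ = 57.68 in

Part | A | x̄ᵢ | ȳᵢ | A·x̄ᵢ | A·ȳᵢ
vertical leg | 6460.00 | 17.00 | 95.00 | 109820.00 | 613700.00
horizontal leg | 5400.00 | 124.00 | 15.00 | 669600.00 | 81000.00
gusset | 2880.00 | 60.67 | 54.00 | 174720.00 | 155520.00
Σ | 14740.00 |  |  | 954140.00 | 850220.00
x̄ = 954140.00 / 14740.00 = 64.73 in
ȳ = 850220.00 / 14740.00 = 57.68 in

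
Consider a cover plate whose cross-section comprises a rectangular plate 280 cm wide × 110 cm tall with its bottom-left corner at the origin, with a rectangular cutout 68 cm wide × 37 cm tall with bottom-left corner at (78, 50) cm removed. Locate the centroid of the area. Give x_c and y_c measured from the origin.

Part | A | x̄ᵢ | ȳᵢ | A·x̄ᵢ | A·ȳᵢ
plate | 30800.00 | 140.00 | 55.00 | 4312000.00 | 1694000.00
hole | -2516.00 | 112.00 | 68.50 | -281792.00 | -172346.00
Σ | 28284.00 |  |  | 4030208.00 | 1521654.00
x_c = 4030208.00 / 28284.00 = 142.49 cm
y_c = 1521654.00 / 28284.00 = 53.80 cm

x_c = 142.49 cm, y_c = 53.80 cm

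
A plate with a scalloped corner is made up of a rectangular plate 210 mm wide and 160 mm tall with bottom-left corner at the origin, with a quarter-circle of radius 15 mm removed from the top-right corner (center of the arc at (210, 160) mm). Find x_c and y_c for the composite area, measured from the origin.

x_c = 104.48 mm, y_c = 79.61 mm

plate: A = 210 × 160 = 33600.00, centroid at (105.00, 80.00).
removed quarter-circle: A = −¼π·15² = -176.71, centroid at (203.63, 153.63).
ΣA = 33423.29 mm²
ΣAx_c = (33600.00)(105.00) + (-176.71)(203.63) = 3492014.94 mm³
ΣAy_c = (33600.00)(80.00) + (-176.71)(153.63) = 2660850.67 mm³
x_c = 3492014.94 / 33423.29 = 104.48 mm
y_c = 2660850.67 / 33423.29 = 79.61 mm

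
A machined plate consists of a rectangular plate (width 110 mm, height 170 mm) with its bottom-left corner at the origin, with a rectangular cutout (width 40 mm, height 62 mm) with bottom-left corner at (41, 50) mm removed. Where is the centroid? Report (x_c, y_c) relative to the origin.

Part | A | x̄ᵢ | ȳᵢ | A·x̄ᵢ | A·ȳᵢ
plate | 18700.00 | 55.00 | 85.00 | 1028500.00 | 1589500.00
hole | -2480.00 | 61.00 | 81.00 | -151280.00 | -200880.00
Σ | 16220.00 |  |  | 877220.00 | 1388620.00
x_c = 877220.00 / 16220.00 = 54.08 mm
y_c = 1388620.00 / 16220.00 = 85.61 mm

x_c = 54.08 mm, y_c = 85.61 mm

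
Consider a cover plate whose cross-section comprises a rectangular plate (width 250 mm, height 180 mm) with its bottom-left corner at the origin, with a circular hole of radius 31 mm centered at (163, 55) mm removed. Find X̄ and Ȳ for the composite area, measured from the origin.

X̄ = 122.27 mm, Ȳ = 92.52 mm

plate: A = 250 × 180 = 45000.00, centroid at (125.00, 90.00).
hole: A = −π·31² = -3019.07, centroid at (163.00, 55.00).
ΣA = 41980.93 mm²
ΣAX̄ = (45000.00)(125.00) + (-3019.07)(163.00) = 5132891.50 mm³
ΣAȲ = (45000.00)(90.00) + (-3019.07)(55.00) = 3883951.12 mm³
X̄ = 5132891.50 / 41980.93 = 122.27 mm
Ȳ = 3883951.12 / 41980.93 = 92.52 mm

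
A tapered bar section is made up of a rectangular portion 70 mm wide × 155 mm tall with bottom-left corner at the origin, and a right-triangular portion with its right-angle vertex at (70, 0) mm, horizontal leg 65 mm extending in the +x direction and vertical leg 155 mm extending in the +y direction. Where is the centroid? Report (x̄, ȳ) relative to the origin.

x̄ = 52.97 mm, ȳ = 69.31 mm

rectangular portion: A = 70 × 155 = 10850.00, centroid at (35.00, 77.50).
triangular portion: A = ½·65·155 = 5037.50, centroid at (91.67, 51.67).
ΣA = 15887.50 mm², ΣAx̄ = 841520.83 mm³, ΣAȳ = 1101145.83 mm³.
x̄ = 841520.83/15887.50 = 52.97 mm; ȳ = 1101145.83/15887.50 = 69.31 mm.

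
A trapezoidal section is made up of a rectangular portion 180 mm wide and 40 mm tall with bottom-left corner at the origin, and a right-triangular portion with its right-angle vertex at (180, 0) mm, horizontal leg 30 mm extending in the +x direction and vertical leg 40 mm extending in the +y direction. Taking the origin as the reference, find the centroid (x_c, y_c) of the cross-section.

Part | A | x̄ᵢ | ȳᵢ | A·x̄ᵢ | A·ȳᵢ
rectangular portion | 7200.00 | 90.00 | 20.00 | 648000.00 | 144000.00
triangular portion | 600.00 | 190.00 | 13.33 | 114000.00 | 8000.00
Σ | 7800.00 |  |  | 762000.00 | 152000.00
x_c = 762000.00 / 7800.00 = 97.69 mm
y_c = 152000.00 / 7800.00 = 19.49 mm

x_c = 97.69 mm, y_c = 19.49 mm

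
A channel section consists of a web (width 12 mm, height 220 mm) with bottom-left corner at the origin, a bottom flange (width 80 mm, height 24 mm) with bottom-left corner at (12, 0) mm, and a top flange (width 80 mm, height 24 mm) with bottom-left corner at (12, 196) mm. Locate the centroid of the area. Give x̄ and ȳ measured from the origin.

web: A = 12 × 220 = 2640.00, centroid at (6.00, 110.00).
bottom flange: A = 80 × 24 = 1920.00, centroid at (52.00, 12.00).
top flange: A = 80 × 24 = 1920.00, centroid at (52.00, 208.00).
ΣA = 6480.00 mm²
ΣAx̄ = (2640.00)(6.00) + (1920.00)(52.00) + (1920.00)(52.00) = 215520.00 mm³
ΣAȳ = (2640.00)(110.00) + (1920.00)(12.00) + (1920.00)(208.00) = 712800.00 mm³
x̄ = 215520.00 / 6480.00 = 33.26 mm
ȳ = 712800.00 / 6480.00 = 110.00 mm

x̄ = 33.26 mm, ȳ = 110.00 mm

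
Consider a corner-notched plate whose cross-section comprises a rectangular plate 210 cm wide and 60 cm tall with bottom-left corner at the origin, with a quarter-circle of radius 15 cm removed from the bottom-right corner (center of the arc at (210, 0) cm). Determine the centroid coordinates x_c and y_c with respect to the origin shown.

x_c = 103.60 cm, y_c = 30.34 cm

plate: A = 210 × 60 = 12600.00, centroid at (105.00, 30.00).
removed quarter-circle: A = −¼π·15² = -176.71, centroid at (203.63, 6.37).
ΣA = 12423.29 cm²
ΣAx_c = (12600.00)(105.00) + (-176.71)(203.63) = 1287014.94 cm³
ΣAy_c = (12600.00)(30.00) + (-176.71)(6.37) = 376875.00 cm³
x_c = 1287014.94 / 12423.29 = 103.60 cm
y_c = 376875.00 / 12423.29 = 30.34 cm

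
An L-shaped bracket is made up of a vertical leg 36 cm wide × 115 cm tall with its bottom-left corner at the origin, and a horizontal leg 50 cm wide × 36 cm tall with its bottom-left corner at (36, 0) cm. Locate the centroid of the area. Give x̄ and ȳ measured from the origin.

x̄ = 31.03 cm, ȳ = 45.53 cm

vertical leg: A = 36 × 115 = 4140.00, centroid at (18.00, 57.50).
horizontal leg: A = 50 × 36 = 1800.00, centroid at (61.00, 18.00).
ΣA = 5940.00 cm², ΣAx̄ = 184320.00 cm³, ΣAȳ = 270450.00 cm³.
x̄ = 184320.00/5940.00 = 31.03 cm; ȳ = 270450.00/5940.00 = 45.53 cm.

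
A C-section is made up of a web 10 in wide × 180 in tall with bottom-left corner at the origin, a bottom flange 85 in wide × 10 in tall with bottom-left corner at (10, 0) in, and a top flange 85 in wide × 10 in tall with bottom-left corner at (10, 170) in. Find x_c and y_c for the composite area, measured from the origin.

web: A = 10 × 180 = 1800.00, centroid at (5.00, 90.00).
bottom flange: A = 85 × 10 = 850.00, centroid at (52.50, 5.00).
top flange: A = 85 × 10 = 850.00, centroid at (52.50, 175.00).
ΣA = 3500.00 in²
ΣAx_c = (1800.00)(5.00) + (850.00)(52.50) + (850.00)(52.50) = 98250.00 in³
ΣAy_c = (1800.00)(90.00) + (850.00)(5.00) + (850.00)(175.00) = 315000.00 in³
x_c = 98250.00 / 3500.00 = 28.07 in
y_c = 315000.00 / 3500.00 = 90.00 in

x_c = 28.07 in, y_c = 90.00 in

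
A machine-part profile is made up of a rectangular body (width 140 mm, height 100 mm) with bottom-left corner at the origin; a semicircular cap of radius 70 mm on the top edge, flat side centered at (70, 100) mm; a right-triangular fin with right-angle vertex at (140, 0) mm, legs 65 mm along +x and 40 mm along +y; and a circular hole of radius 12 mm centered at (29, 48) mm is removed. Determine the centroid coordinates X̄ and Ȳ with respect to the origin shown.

X̄ = 76.11 mm, Ȳ = 75.14 mm

rectangular body: A = 140 × 100 = 14000.00, centroid at (70.00, 50.00).
semicircular top: A = ½π·70² = 7696.90, centroid at (70.00, 129.71).
triangular fin: A = ½·65·40 = 1300.00, centroid at (161.67, 13.33).
hole: A = −π·12² = -452.39, centroid at (29.00, 48.00).
ΣA = 22544.51 mm²
ΣAX̄ = (14000.00)(70.00) + (7696.90)(70.00) + (1300.00)(161.67) + (-452.39)(29.00) = 1715830.52 mm³
ΣAȲ = (14000.00)(50.00) + (7696.90)(129.71) + (1300.00)(13.33) + (-452.39)(48.00) = 1693975.51 mm³
X̄ = 1715830.52 / 22544.51 = 76.11 mm
Ȳ = 1693975.51 / 22544.51 = 75.14 mm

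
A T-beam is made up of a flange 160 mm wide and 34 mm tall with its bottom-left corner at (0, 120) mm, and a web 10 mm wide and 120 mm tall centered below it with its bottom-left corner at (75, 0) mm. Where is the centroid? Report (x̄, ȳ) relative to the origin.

web: A = 10 × 120 = 1200.00, centroid at (80.00, 60.00).
flange: A = 160 × 34 = 5440.00, centroid at (80.00, 137.00).
ΣA = 6640.00 mm²
ΣAx̄ = (1200.00)(80.00) + (5440.00)(80.00) = 531200.00 mm³
ΣAȳ = (1200.00)(60.00) + (5440.00)(137.00) = 817280.00 mm³
x̄ = 531200.00 / 6640.00 = 80.00 mm
ȳ = 817280.00 / 6640.00 = 123.08 mm

x̄ = 80.00 mm, ȳ = 123.08 mm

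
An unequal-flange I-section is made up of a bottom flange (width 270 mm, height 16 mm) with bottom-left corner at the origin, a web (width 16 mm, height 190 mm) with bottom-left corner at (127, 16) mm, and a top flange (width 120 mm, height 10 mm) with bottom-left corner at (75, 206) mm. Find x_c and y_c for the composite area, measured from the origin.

bottom flange: A = 270 × 16 = 4320.00, centroid at (135.00, 8.00).
web: A = 16 × 190 = 3040.00, centroid at (135.00, 111.00).
top flange: A = 120 × 10 = 1200.00, centroid at (135.00, 211.00).
ΣA = 8560.00 mm², ΣAx_c = 1155600.00 mm³, ΣAy_c = 625200.00 mm³.
x_c = 1155600.00/8560.00 = 135.00 mm; y_c = 625200.00/8560.00 = 73.04 mm.

x_c = 135.00 mm, y_c = 73.04 mm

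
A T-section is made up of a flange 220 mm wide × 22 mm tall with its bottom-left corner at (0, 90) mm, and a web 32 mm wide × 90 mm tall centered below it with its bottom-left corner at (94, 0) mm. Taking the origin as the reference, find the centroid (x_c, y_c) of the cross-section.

web: A = 32 × 90 = 2880.00, centroid at (110.00, 45.00).
flange: A = 220 × 22 = 4840.00, centroid at (110.00, 101.00).
ΣA = 7720.00 mm²
ΣAx_c = (2880.00)(110.00) + (4840.00)(110.00) = 849200.00 mm³
ΣAy_c = (2880.00)(45.00) + (4840.00)(101.00) = 618440.00 mm³
x_c = 849200.00 / 7720.00 = 110.00 mm
y_c = 618440.00 / 7720.00 = 80.11 mm

x_c = 110.00 mm, y_c = 80.11 mm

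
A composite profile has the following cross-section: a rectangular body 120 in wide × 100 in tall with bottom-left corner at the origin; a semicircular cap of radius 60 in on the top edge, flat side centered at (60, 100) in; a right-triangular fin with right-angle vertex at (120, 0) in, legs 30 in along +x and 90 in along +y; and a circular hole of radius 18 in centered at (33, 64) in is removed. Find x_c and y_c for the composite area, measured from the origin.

rectangular body: A = 120 × 100 = 12000.00, centroid at (60.00, 50.00).
semicircular top: A = ½π·60² = 5654.87, centroid at (60.00, 125.46).
triangular fin: A = ½·30·90 = 1350.00, centroid at (130.00, 30.00).
hole: A = −π·18² = -1017.88, centroid at (33.00, 64.00).
ΣA = 17986.99 in²
ΣAx_c = (12000.00)(60.00) + (5654.87)(60.00) + (1350.00)(130.00) + (-1017.88)(33.00) = 1201202.10 in³
ΣAy_c = (12000.00)(50.00) + (5654.87)(125.46) + (1350.00)(30.00) + (-1017.88)(64.00) = 1284842.61 in³
x_c = 1201202.10 / 17986.99 = 66.78 in
y_c = 1284842.61 / 17986.99 = 71.43 in

x_c = 66.78 in, y_c = 71.43 in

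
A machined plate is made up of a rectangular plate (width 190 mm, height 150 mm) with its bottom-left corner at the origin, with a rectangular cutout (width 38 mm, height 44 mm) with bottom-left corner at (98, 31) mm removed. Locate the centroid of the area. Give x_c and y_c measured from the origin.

x_c = 93.63 mm, y_c = 76.37 mm

plate: A = 190 × 150 = 28500.00, centroid at (95.00, 75.00).
hole: A = −(38 × 44) = -1672.00, centroid at (117.00, 53.00).
ΣA = 26828.00 mm²
ΣAx_c = (28500.00)(95.00) + (-1672.00)(117.00) = 2511876.00 mm³
ΣAy_c = (28500.00)(75.00) + (-1672.00)(53.00) = 2048884.00 mm³
x_c = 2511876.00 / 26828.00 = 93.63 mm
y_c = 2048884.00 / 26828.00 = 76.37 mm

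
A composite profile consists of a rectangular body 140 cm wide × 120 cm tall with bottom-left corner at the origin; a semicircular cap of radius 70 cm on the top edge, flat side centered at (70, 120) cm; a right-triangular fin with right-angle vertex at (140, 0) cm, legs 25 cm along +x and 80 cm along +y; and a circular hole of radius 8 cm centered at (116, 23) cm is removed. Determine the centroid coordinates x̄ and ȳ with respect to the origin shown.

x̄ = 72.73 cm, ȳ = 86.27 cm

rectangular body: A = 140 × 120 = 16800.00, centroid at (70.00, 60.00).
semicircular top: A = ½π·70² = 7696.90, centroid at (70.00, 149.71).
triangular fin: A = ½·25·80 = 1000.00, centroid at (148.33, 26.67).
hole: A = −π·8² = -201.06, centroid at (116.00, 23.00).
ΣA = 25295.84 cm², ΣAx̄ = 1839793.29 cm³, ΣAȳ = 2182337.15 cm³.
x̄ = 1839793.29/25295.84 = 72.73 cm; ȳ = 2182337.15/25295.84 = 86.27 cm.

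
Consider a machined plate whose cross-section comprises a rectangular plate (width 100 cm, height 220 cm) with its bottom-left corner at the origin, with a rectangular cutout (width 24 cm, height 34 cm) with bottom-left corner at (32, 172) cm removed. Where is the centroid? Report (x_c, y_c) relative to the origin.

plate: A = 100 × 220 = 22000.00, centroid at (50.00, 110.00).
hole: A = −(24 × 34) = -816.00, centroid at (44.00, 189.00).
ΣA = 21184.00 cm², ΣAx_c = 1064096.00 cm³, ΣAy_c = 2265776.00 cm³.
x_c = 1064096.00/21184.00 = 50.23 cm; y_c = 2265776.00/21184.00 = 106.96 cm.

x_c = 50.23 cm, y_c = 106.96 cm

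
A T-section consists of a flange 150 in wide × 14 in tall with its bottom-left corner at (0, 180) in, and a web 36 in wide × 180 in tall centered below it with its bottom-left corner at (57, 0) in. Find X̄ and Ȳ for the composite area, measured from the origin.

X̄ = 75.00 in, Ȳ = 113.74 in

web: A = 36 × 180 = 6480.00, centroid at (75.00, 90.00).
flange: A = 150 × 14 = 2100.00, centroid at (75.00, 187.00).
ΣA = 8580.00 in²
ΣAX̄ = (6480.00)(75.00) + (2100.00)(75.00) = 643500.00 in³
ΣAȲ = (6480.00)(90.00) + (2100.00)(187.00) = 975900.00 in³
X̄ = 643500.00 / 8580.00 = 75.00 in
Ȳ = 975900.00 / 8580.00 = 113.74 in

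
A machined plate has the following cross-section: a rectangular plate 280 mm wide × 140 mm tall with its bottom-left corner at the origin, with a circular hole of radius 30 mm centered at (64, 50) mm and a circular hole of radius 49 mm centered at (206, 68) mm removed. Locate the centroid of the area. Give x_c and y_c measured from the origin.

x_c = 130.19 mm, y_c = 72.48 mm

plate: A = 280 × 140 = 39200.00, centroid at (140.00, 70.00).
hole 1: A = −π·30² = -2827.43, centroid at (64.00, 50.00).
hole 2: A = −π·49² = -7542.96, centroid at (206.00, 68.00).
ΣA = 28829.60 mm²
ΣAx_c = (39200.00)(140.00) + (-2827.43)(64.00) + (-7542.96)(206.00) = 3753193.69 mm³
ΣAy_c = (39200.00)(70.00) + (-2827.43)(50.00) + (-7542.96)(68.00) = 2089706.78 mm³
x_c = 3753193.69 / 28829.60 = 130.19 mm
y_c = 2089706.78 / 28829.60 = 72.48 mm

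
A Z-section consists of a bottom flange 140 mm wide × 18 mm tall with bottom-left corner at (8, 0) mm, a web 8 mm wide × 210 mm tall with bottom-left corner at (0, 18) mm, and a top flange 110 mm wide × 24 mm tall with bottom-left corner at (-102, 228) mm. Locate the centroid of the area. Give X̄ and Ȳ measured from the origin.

bottom flange: A = 140 × 18 = 2520.00, centroid at (78.00, 9.00).
web: A = 8 × 210 = 1680.00, centroid at (4.00, 123.00).
top flange: A = 110 × 24 = 2640.00, centroid at (-47.00, 240.00).
ΣA = 6840.00 mm², ΣAX̄ = 79200.00 mm³, ΣAȲ = 862920.00 mm³.
X̄ = 79200.00/6840.00 = 11.58 mm; Ȳ = 862920.00/6840.00 = 126.16 mm.

X̄ = 11.58 mm, Ȳ = 126.16 mm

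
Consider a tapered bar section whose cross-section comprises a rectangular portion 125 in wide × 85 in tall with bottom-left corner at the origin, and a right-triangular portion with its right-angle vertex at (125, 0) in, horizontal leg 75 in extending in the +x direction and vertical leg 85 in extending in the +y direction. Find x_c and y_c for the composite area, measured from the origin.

x_c = 82.69 in, y_c = 39.23 in

rectangular portion: A = 125 × 85 = 10625.00, centroid at (62.50, 42.50).
triangular portion: A = ½·75·85 = 3187.50, centroid at (150.00, 28.33).
ΣA = 13812.50 in², ΣAx_c = 1142187.50 in³, ΣAy_c = 541875.00 in³.
x_c = 1142187.50/13812.50 = 82.69 in; y_c = 541875.00/13812.50 = 39.23 in.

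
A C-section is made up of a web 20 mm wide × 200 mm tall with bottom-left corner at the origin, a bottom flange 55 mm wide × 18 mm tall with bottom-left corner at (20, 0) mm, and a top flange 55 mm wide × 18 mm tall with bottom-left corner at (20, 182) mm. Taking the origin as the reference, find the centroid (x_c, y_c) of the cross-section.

x_c = 22.42 mm, y_c = 100.00 mm

web: A = 20 × 200 = 4000.00, centroid at (10.00, 100.00).
bottom flange: A = 55 × 18 = 990.00, centroid at (47.50, 9.00).
top flange: A = 55 × 18 = 990.00, centroid at (47.50, 191.00).
ΣA = 5980.00 mm², ΣAx_c = 134050.00 mm³, ΣAy_c = 598000.00 mm³.
x_c = 134050.00/5980.00 = 22.42 mm; y_c = 598000.00/5980.00 = 100.00 mm.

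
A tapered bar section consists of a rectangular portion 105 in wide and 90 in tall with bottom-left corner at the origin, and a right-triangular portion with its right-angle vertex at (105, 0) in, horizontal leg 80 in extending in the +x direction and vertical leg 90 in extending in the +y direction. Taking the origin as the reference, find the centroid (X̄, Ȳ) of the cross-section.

rectangular portion: A = 105 × 90 = 9450.00, centroid at (52.50, 45.00).
triangular portion: A = ½·80·90 = 3600.00, centroid at (131.67, 30.00).
ΣA = 13050.00 in², ΣAX̄ = 970125.00 in³, ΣAȲ = 533250.00 in³.
X̄ = 970125.00/13050.00 = 74.34 in; Ȳ = 533250.00/13050.00 = 40.86 in.

X̄ = 74.34 in, Ȳ = 40.86 in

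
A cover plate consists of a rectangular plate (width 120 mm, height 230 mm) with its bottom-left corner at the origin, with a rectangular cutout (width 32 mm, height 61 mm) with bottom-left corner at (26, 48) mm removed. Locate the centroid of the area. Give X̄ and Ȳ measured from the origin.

X̄ = 61.37 mm, Ȳ = 117.78 mm

plate: A = 120 × 230 = 27600.00, centroid at (60.00, 115.00).
hole: A = −(32 × 61) = -1952.00, centroid at (42.00, 78.50).
ΣA = 25648.00 mm², ΣAX̄ = 1574016.00 mm³, ΣAȲ = 3020768.00 mm³.
X̄ = 1574016.00/25648.00 = 61.37 mm; Ȳ = 3020768.00/25648.00 = 117.78 mm.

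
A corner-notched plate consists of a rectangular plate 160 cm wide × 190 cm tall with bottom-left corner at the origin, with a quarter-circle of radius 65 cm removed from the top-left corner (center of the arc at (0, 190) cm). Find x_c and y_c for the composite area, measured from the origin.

x_c = 86.42 cm, y_c = 86.74 cm

plate: A = 160 × 190 = 30400.00, centroid at (80.00, 95.00).
removed quarter-circle: A = −¼π·65² = -3318.31, centroid at (27.59, 162.41).
ΣA = 27081.69 cm²
ΣAx_c = (30400.00)(80.00) + (-3318.31)(27.59) = 2340458.33 cm³
ΣAy_c = (30400.00)(95.00) + (-3318.31)(162.41) = 2349063.29 cm³
x_c = 2340458.33 / 27081.69 = 86.42 cm
y_c = 2349063.29 / 27081.69 = 86.74 cm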